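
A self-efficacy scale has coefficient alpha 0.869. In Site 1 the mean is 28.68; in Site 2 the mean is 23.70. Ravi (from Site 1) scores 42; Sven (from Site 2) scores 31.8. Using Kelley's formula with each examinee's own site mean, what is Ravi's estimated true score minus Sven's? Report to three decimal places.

9.516

T̂_Ravi = 0.869(42) + 0.131(28.68) = 40.25508
T̂_Sven = 0.869(31.8) + 0.131(23.70) = 30.73890
Difference = 40.25508 − 30.73890 = 9.51618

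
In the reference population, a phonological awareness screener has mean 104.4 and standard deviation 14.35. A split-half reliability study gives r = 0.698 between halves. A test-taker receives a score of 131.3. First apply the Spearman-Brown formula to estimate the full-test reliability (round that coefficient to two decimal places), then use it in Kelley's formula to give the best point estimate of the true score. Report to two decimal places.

Spearman-Brown: ρ = 2r/(1 + r) = 2(0.698)/(1 + 0.698) = 1.3960/1.698 = 0.8221 → 0.82
T̂ = ρX + (1 − ρ)μ
  = 0.82 × 131.3 + 0.18 × 104.4
  = 107.666 + 18.792
  = 126.458
  ≈ 126.46

126.46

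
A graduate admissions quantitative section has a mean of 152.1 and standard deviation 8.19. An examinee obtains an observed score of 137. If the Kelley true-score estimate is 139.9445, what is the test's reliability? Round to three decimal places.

0.805

T̂ = ρX + (1 − ρ)μ  ⇒  T̂ − μ = ρ(X − μ)
ρ = (T̂ − μ)/(X − μ) = (139.9445 − 152.1) / (137 − 152.1) = -12.1555 / -15.1 = 0.80500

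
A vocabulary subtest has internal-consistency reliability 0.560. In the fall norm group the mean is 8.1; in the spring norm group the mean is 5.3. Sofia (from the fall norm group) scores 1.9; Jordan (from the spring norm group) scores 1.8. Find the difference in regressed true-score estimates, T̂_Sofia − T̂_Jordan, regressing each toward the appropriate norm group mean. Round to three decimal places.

T̂_Sofia = 0.560(1.9) + 0.440(8.1) = 4.62800
T̂_Jordan = 0.560(1.8) + 0.440(5.3) = 3.34000
Difference = 4.62800 − 3.34000 = 1.28800

1.288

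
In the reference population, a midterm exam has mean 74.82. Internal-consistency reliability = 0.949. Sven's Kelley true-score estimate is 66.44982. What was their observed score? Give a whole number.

T̂ = ρX + (1 − ρ)μ  ⇒  X = (T̂ − (1 − ρ)μ) / ρ
X = (66.44982 − 0.051 × 74.82) / 0.949 = (66.44982 − 3.81582) / 0.949 = 62.63400 / 0.949 = 66.00

66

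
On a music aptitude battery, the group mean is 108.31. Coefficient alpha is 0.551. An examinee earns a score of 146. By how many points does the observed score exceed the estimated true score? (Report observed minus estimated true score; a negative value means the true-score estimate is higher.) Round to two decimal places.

T̂ = ρX + (1 − ρ)μ
  = 0.551 × 146 + 0.449 × 108.31
  = 80.446 + 48.63119
  = 129.0772
  ≈ 129.077
X − T̂ = 146 − 129.077 = 16.923 → 16.92

16.92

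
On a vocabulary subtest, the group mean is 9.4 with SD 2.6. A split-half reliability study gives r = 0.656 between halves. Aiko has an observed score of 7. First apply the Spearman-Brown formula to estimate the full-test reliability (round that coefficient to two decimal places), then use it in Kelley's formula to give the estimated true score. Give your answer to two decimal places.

Spearman-Brown: ρ = 2r/(1 + r) = 2(0.656)/(1 + 0.656) = 1.3120/1.656 = 0.7923 → 0.79
T̂ = 0.79(7) + 0.21(9.4) = 5.53 + 1.974 = 7.504 → 7.50

7.50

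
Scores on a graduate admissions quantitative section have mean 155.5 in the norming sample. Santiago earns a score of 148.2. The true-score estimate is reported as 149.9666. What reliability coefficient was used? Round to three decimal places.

T̂ = ρX + (1 − ρ)μ  ⇒  T̂ − μ = ρ(X − μ)
ρ = (T̂ − μ)/(X − μ) = (149.9666 − 155.5) / (148.2 − 155.5) = -5.5334 / -7.3 = 0.75800

0.758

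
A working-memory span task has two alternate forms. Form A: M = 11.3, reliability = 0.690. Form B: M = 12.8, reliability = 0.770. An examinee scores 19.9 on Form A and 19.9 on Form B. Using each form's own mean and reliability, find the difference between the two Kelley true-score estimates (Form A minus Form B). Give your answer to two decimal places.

T̂_A = 0.690(19.9) + 0.310(11.3) = 17.2340
T̂_B = 0.770(19.9) + 0.230(12.8) = 18.2670
T̂_A − T̂_B = -1.0330

-1.03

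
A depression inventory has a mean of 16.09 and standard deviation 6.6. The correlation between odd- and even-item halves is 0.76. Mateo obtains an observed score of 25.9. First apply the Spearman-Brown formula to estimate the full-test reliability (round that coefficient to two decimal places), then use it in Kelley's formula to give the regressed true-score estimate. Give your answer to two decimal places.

24.53

Spearman-Brown: ρ = 2r/(1 + r) = 2(0.76)/(1 + 0.76) = 1.520/1.76 = 0.8636 → 0.86
T̂ = ρX + (1 − ρ)μ
  = 0.86 × 25.9 + 0.14 × 16.09
  = 22.274 + 2.2526
  = 24.527
  ≈ 24.53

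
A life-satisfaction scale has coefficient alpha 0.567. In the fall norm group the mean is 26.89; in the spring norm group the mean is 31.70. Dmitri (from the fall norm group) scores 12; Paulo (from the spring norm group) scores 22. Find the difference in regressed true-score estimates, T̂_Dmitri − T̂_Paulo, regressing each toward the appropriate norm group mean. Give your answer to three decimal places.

T̂_Dmitri = 0.567(12) + 0.433(26.89) = 18.44737
T̂_Paulo = 0.567(22) + 0.433(31.70) = 26.20010
Difference = 18.44737 − 26.20010 = -7.75273

-7.753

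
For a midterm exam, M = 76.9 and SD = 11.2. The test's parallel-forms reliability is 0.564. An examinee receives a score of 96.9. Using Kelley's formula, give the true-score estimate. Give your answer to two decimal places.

88.18

Weight the observed score by reliability and the mean by (1 − reliability): T̂ = 0.564·96.9 + 0.436·76.9 = 54.6516 + 33.5284 = 88.180.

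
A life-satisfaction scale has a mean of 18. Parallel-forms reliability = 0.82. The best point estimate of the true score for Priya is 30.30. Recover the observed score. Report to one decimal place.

T̂ = ρX + (1 − ρ)μ  ⇒  X = (T̂ − (1 − ρ)μ) / ρ
X = (30.30 − 0.18 × 18) / 0.82 = (30.30 − 3.24) / 0.82 = 27.06 / 0.82 = 33.000

33.0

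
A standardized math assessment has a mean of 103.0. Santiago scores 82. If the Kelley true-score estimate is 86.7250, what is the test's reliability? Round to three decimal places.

T̂ = ρX + (1 − ρ)μ  ⇒  T̂ − μ = ρ(X − μ)
ρ = (T̂ − μ)/(X − μ) = (86.7250 − 103.0) / (82 − 103.0) = -16.2750 / -21.0 = 0.77500

0.775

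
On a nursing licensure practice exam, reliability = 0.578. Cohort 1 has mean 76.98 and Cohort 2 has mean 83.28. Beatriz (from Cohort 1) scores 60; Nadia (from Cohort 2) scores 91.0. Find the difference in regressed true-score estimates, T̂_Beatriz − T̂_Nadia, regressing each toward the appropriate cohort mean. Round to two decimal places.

-20.58

T̂_Beatriz = 0.578(60) + 0.422(76.98) = 67.1656
T̂_Nadia = 0.578(91.0) + 0.422(83.28) = 87.7422
Difference = 67.1656 − 87.7422 = -20.5766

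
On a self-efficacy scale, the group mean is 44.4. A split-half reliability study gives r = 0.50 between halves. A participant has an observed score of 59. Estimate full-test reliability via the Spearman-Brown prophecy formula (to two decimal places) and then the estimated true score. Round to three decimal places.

54.182

Spearman-Brown: ρ = 2r/(1 + r) = 2(0.50)/(1 + 0.50) = 1.000/1.50 = 0.6667 → 0.67
T̂ = 0.67(59) + 0.33(44.4) = 39.53 + 14.652 = 54.1820 → 54.182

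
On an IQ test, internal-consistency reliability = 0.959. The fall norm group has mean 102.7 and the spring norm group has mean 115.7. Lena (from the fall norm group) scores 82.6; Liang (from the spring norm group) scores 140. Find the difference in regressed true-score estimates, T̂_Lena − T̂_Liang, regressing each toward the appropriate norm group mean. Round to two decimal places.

T̂_Lena = 0.959(82.6) + 0.041(102.7) = 83.4241
T̂_Liang = 0.959(140) + 0.041(115.7) = 139.0037
Difference = 83.4241 − 139.0037 = -55.5796

-55.58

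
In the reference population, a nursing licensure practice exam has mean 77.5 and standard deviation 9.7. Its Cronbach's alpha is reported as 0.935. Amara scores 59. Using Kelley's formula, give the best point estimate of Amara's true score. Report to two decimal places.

Kelley's formula gives T̂ = 0.935·59 + 0.065·77.5 = 55.165 + 5.0375 = 60.203.

60.20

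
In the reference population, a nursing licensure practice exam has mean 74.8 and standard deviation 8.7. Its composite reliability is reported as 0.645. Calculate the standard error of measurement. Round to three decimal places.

SEM = SD · √(1 − ρ) = 8.7 × √0.355 = 8.7 × 0.5958 = 5.1836

5.184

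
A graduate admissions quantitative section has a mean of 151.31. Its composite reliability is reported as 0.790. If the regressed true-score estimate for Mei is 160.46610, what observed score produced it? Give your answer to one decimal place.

162.9

T̂ = ρX + (1 − ρ)μ  ⇒  X = (T̂ − (1 − ρ)μ) / ρ
X = (160.46610 − 0.210 × 151.31) / 0.790 = (160.46610 − 31.77510) / 0.790 = 128.69100 / 0.790 = 162.900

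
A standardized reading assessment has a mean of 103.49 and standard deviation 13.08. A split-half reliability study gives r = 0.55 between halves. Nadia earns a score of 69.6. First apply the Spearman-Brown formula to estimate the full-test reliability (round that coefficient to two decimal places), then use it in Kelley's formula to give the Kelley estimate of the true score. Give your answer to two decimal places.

Spearman-Brown: ρ = 2r/(1 + r) = 2(0.55)/(1 + 0.55) = 1.100/1.55 = 0.7097 → 0.71
T̂ = 0.71(69.6) + 0.29(103.49) = 49.416 + 30.0121 = 79.428 → 79.43

79.43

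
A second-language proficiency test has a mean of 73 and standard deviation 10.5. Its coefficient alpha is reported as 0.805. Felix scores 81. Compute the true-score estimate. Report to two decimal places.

79.44

Kelley's formula gives T̂ = 0.805·81 + 0.195·73 = 65.205 + 14.235 = 79.440.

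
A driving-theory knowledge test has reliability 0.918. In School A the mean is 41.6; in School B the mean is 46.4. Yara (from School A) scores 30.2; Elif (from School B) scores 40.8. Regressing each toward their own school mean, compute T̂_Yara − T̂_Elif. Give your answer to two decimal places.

T̂_Yara = 0.918(30.2) + 0.082(41.6) = 31.1348
T̂_Elif = 0.918(40.8) + 0.082(46.4) = 41.2592
Difference = 31.1348 − 41.2592 = -10.1244

-10.12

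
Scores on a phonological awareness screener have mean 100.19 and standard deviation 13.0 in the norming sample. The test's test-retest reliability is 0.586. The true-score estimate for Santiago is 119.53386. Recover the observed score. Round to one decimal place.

T̂ = ρX + (1 − ρ)μ  ⇒  X = (T̂ − (1 − ρ)μ) / ρ
X = (119.53386 − 0.414 × 100.19) / 0.586 = (119.53386 − 41.47866) / 0.586 = 78.05520 / 0.586 = 133.200

133.2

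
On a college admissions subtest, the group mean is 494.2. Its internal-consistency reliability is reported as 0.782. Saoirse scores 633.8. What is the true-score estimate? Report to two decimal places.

603.37

T̂ = 0.782(633.8) + 0.218(494.2) = 495.6316 + 107.7356 = 603.367 → 603.37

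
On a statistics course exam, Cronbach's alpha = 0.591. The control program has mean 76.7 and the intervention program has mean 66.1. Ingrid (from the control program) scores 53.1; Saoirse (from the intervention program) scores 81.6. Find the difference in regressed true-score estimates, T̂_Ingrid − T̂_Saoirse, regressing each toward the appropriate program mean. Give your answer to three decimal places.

T̂_Ingrid = 0.591(53.1) + 0.409(76.7) = 62.75240
T̂_Saoirse = 0.591(81.6) + 0.409(66.1) = 75.26050
Difference = 62.75240 − 75.26050 = -12.50810

-12.508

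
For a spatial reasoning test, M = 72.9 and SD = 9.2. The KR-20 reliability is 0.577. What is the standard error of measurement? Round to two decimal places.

5.98

SEM = SD · √(1 − ρ) = 9.2 × √0.423 = 9.2 × 0.6504 = 5.984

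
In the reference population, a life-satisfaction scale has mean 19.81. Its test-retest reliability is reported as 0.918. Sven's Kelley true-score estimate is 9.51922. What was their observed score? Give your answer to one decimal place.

T̂ = ρX + (1 − ρ)μ  ⇒  X = (T̂ − (1 − ρ)μ) / ρ
X = (9.51922 − 0.082 × 19.81) / 0.918 = (9.51922 − 1.62442) / 0.918 = 7.89480 / 0.918 = 8.600

8.6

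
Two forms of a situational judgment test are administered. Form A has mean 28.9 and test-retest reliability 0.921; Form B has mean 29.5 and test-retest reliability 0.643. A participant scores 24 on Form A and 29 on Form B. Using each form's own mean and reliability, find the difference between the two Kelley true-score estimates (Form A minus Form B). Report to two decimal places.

-4.79

T̂_A = 0.921(24) + 0.079(28.9) = 24.3871
T̂_B = 0.643(29) + 0.357(29.5) = 29.1785
T̂_A − T̂_B = -4.7914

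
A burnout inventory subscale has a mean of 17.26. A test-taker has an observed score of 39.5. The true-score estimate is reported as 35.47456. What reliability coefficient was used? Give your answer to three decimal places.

0.819

T̂ = ρX + (1 − ρ)μ  ⇒  T̂ − μ = ρ(X − μ)
ρ = (T̂ − μ)/(X − μ) = (35.47456 − 17.26) / (39.5 − 17.26) = 18.21456 / 22.24 = 0.81900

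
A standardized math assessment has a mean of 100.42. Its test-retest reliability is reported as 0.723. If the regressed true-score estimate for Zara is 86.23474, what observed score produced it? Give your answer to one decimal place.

T̂ = ρX + (1 − ρ)μ  ⇒  X = (T̂ − (1 − ρ)μ) / ρ
X = (86.23474 − 0.277 × 100.42) / 0.723 = (86.23474 − 27.81634) / 0.723 = 58.41840 / 0.723 = 80.800

80.8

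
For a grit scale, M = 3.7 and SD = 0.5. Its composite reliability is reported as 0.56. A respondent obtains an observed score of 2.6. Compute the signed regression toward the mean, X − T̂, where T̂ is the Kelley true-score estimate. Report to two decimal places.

T̂ = ρX + (1 − ρ)μ
  = 0.56 × 2.6 + 0.44 × 3.7
  = 1.456 + 1.628
  = 3.0840
  ≈ 3.084
X − T̂ = 2.6 − 3.084 = -0.484 → -0.48

-0.48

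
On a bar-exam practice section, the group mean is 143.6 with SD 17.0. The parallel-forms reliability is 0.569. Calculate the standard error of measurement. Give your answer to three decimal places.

SEM = SD · √(1 − ρ) = 17.0 × √0.431 = 17.0 × 0.6565 = 11.1606

11.161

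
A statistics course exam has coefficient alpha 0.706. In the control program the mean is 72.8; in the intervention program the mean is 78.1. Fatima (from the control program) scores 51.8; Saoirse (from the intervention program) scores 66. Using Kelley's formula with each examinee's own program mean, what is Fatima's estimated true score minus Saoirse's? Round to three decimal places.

T̂_Fatima = 0.706(51.8) + 0.294(72.8) = 57.97400
T̂_Saoirse = 0.706(66) + 0.294(78.1) = 69.55740
Difference = 57.97400 − 69.55740 = -11.58340

-11.583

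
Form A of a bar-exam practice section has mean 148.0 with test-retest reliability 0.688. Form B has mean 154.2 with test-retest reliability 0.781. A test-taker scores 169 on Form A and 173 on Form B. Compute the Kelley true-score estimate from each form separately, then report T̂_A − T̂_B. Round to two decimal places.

T̂_A = 0.688(169) + 0.312(148.0) = 162.4480
T̂_B = 0.781(173) + 0.219(154.2) = 168.8828
T̂_A − T̂_B = -6.4348

-6.43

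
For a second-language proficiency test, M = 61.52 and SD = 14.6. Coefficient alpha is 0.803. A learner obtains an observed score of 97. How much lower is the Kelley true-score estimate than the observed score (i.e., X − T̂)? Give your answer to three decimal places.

T̂ = ρX + (1 − ρ)μ
  = 0.803 × 97 + 0.197 × 61.52
  = 77.891 + 12.11944
  = 90.01044
  ≈ 90.0104
X − T̂ = 97 − 90.0104 = 6.9896 → 6.990

6.990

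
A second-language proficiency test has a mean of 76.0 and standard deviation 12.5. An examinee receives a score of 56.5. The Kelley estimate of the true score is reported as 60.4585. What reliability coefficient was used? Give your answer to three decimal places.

0.797

T̂ = ρX + (1 − ρ)μ  ⇒  T̂ − μ = ρ(X − μ)
ρ = (T̂ − μ)/(X − μ) = (60.4585 − 76.0) / (56.5 − 76.0) = -15.5415 / -19.5 = 0.79700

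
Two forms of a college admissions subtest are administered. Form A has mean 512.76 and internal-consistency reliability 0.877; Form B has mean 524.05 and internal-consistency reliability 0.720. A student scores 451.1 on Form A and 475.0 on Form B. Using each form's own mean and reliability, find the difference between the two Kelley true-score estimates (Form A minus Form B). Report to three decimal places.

-30.050

T̂_A = 0.877(451.1) + 0.123(512.76) = 458.68418
T̂_B = 0.720(475.0) + 0.280(524.05) = 488.73400
T̂_A − T̂_B = -30.04982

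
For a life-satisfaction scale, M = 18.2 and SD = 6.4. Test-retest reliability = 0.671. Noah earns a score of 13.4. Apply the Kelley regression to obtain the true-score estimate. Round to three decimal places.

Weight the observed score by reliability and the mean by (1 − reliability): T̂ = 0.671·13.4 + 0.329·18.2 = 8.9914 + 5.9878 = 14.9792.

14.979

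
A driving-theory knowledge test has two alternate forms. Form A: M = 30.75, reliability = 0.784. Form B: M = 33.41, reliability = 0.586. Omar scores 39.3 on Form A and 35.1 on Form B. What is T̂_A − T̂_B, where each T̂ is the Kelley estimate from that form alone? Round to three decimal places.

3.053

T̂_A = 0.784(39.3) + 0.216(30.75) = 37.45320
T̂_B = 0.586(35.1) + 0.414(33.41) = 34.40034
T̂_A − T̂_B = 3.05286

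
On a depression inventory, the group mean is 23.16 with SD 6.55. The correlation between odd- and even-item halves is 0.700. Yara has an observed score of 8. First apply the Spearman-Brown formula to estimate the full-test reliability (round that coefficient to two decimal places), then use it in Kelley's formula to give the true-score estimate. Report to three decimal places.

10.729

Spearman-Brown: ρ = 2r/(1 + r) = 2(0.700)/(1 + 0.700) = 1.4000/1.700 = 0.8235 → 0.82
T̂ = ρX + (1 − ρ)μ
  = 0.82 × 8 + 0.18 × 23.16
  = 6.56 + 4.1688
  = 10.7288
  ≈ 10.729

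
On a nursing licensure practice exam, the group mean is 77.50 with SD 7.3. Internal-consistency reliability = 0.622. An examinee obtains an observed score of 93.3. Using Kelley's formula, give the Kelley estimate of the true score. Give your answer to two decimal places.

87.33

T̂ = 0.622(93.3) + 0.378(77.50) = 58.0326 + 29.29500 = 87.328 → 87.33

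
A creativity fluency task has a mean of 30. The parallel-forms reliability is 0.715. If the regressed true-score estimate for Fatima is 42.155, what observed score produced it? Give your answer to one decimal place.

T̂ = ρX + (1 − ρ)μ  ⇒  X = (T̂ − (1 − ρ)μ) / ρ
X = (42.155 − 0.285 × 30) / 0.715 = (42.155 − 8.550) / 0.715 = 33.605 / 0.715 = 47.000

47.0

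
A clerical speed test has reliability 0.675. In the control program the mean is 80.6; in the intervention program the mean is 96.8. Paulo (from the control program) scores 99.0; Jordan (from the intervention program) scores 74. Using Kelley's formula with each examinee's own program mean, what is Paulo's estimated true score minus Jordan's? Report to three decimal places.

T̂_Paulo = 0.675(99.0) + 0.325(80.6) = 93.02000
T̂_Jordan = 0.675(74) + 0.325(96.8) = 81.41000
Difference = 93.02000 − 81.41000 = 11.61000

11.610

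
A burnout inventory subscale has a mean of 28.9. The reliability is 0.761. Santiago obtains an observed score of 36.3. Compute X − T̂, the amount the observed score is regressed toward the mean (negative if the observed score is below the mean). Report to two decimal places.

1.77

Weight the observed score by reliability and the mean by (1 − reliability): T̂ = 0.761·36.3 + 0.239·28.9 = 27.6243 + 6.9071 = 34.5314.
X − T̂ = 36.3 − 34.531 = 1.769 → 1.77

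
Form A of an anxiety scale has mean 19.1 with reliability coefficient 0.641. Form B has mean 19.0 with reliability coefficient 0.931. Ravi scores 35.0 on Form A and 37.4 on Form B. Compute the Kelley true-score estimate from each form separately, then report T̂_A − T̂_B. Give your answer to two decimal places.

-6.84

T̂_A = 0.641(35.0) + 0.359(19.1) = 29.2919
T̂_B = 0.931(37.4) + 0.069(19.0) = 36.1304
T̂_A − T̂_B = -6.8385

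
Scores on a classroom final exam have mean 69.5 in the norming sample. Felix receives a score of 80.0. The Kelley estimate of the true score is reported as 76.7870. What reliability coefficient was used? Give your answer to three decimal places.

T̂ = ρX + (1 − ρ)μ  ⇒  T̂ − μ = ρ(X − μ)
ρ = (T̂ − μ)/(X − μ) = (76.7870 − 69.5) / (80.0 − 69.5) = 7.2870 / 10.5 = 0.69400

0.694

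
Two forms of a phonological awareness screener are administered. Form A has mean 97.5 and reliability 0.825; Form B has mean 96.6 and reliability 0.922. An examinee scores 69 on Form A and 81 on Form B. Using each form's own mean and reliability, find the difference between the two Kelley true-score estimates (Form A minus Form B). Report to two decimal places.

-8.23

T̂_A = 0.825(69) + 0.175(97.5) = 73.9875
T̂_B = 0.922(81) + 0.078(96.6) = 82.2168
T̂_A − T̂_B = -8.2293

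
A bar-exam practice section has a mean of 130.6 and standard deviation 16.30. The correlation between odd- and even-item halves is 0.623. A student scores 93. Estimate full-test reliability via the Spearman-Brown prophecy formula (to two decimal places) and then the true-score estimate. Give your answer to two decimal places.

Spearman-Brown: ρ = 2r/(1 + r) = 2(0.623)/(1 + 0.623) = 1.2460/1.623 = 0.7677 → 0.77
Kelley's formula gives T̂ = 0.77·93 + 0.23·130.6 = 71.61 + 30.038 = 101.648.

101.65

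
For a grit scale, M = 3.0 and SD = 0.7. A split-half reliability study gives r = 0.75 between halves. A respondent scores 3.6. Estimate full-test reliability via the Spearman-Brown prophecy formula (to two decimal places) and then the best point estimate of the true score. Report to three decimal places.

3.516

Spearman-Brown: ρ = 2r/(1 + r) = 2(0.75)/(1 + 0.75) = 1.500/1.75 = 0.8571 → 0.86
T̂ = ρX + (1 − ρ)μ
  = 0.86 × 3.6 + 0.14 × 3.0
  = 3.096 + 0.420
  = 3.5160
  ≈ 3.516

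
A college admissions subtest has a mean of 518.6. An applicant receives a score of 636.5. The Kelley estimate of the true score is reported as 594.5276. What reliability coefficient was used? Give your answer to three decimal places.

T̂ = ρX + (1 − ρ)μ  ⇒  T̂ − μ = ρ(X − μ)
ρ = (T̂ − μ)/(X − μ) = (594.5276 − 518.6) / (636.5 − 518.6) = 75.9276 / 117.9 = 0.64400

0.644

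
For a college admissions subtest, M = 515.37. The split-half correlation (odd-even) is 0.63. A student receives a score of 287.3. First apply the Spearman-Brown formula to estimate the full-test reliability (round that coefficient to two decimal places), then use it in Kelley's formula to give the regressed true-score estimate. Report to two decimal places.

Spearman-Brown: ρ = 2r/(1 + r) = 2(0.63)/(1 + 0.63) = 1.260/1.63 = 0.7730 → 0.77
T̂ = 0.77(287.3) + 0.23(515.37) = 221.221 + 118.5351 = 339.756 → 339.76

339.76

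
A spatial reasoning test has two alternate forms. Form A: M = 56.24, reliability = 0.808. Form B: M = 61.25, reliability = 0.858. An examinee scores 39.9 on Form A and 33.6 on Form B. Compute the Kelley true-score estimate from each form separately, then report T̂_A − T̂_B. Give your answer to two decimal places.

T̂_A = 0.808(39.9) + 0.192(56.24) = 43.0373
T̂_B = 0.858(33.6) + 0.142(61.25) = 37.5263
T̂_A − T̂_B = 5.5110

5.51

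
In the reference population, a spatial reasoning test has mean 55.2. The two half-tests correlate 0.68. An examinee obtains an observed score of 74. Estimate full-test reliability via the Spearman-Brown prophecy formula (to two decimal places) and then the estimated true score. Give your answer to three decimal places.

70.428

Spearman-Brown: ρ = 2r/(1 + r) = 2(0.68)/(1 + 0.68) = 1.360/1.68 = 0.8095 → 0.81
T̂ = ρX + (1 − ρ)μ
  = 0.81 × 74 + 0.19 × 55.2
  = 59.94 + 10.488
  = 70.4280
  ≈ 70.428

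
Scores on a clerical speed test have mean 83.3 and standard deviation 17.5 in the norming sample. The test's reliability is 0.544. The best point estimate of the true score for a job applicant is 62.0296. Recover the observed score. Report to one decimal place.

T̂ = ρX + (1 − ρ)μ  ⇒  X = (T̂ − (1 − ρ)μ) / ρ
X = (62.0296 − 0.456 × 83.3) / 0.544 = (62.0296 − 37.9848) / 0.544 = 24.0448 / 0.544 = 44.200

44.2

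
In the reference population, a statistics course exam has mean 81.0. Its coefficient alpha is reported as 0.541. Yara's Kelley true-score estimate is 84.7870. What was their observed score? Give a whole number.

88

T̂ = ρX + (1 − ρ)μ  ⇒  X = (T̂ − (1 − ρ)μ) / ρ
X = (84.7870 − 0.459 × 81.0) / 0.541 = (84.7870 − 37.1790) / 0.541 = 47.6080 / 0.541 = 88.00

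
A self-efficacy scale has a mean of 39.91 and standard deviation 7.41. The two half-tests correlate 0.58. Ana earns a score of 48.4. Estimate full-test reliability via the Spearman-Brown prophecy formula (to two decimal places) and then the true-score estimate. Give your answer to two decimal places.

Spearman-Brown: ρ = 2r/(1 + r) = 2(0.58)/(1 + 0.58) = 1.160/1.58 = 0.7342 → 0.73
Regress the observed score toward the mean by the unreliability: T̂ = 0.73·48.4 + 0.27·39.91 = 35.332 + 10.7757 = 46.108.

46.11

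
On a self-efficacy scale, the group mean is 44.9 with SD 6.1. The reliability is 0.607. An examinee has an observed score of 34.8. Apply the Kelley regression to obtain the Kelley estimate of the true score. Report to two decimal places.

38.77

Regress the observed score toward the mean by the unreliability: T̂ = 0.607·34.8 + 0.393·44.9 = 21.1236 + 17.6457 = 38.769.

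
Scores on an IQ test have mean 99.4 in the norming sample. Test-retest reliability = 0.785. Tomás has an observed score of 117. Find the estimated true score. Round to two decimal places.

113.22

T̂ = ρX + (1 − ρ)μ
  = 0.785 × 117 + 0.215 × 99.4
  = 91.845 + 21.3710
  = 113.216
  ≈ 113.22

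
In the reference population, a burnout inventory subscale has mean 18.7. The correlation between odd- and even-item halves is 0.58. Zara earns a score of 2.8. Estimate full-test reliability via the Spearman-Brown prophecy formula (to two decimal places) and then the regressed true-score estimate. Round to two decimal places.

7.09

Spearman-Brown: ρ = 2r/(1 + r) = 2(0.58)/(1 + 0.58) = 1.160/1.58 = 0.7342 → 0.73
T̂ = 0.73(2.8) + 0.27(18.7) = 2.044 + 5.049 = 7.093 → 7.09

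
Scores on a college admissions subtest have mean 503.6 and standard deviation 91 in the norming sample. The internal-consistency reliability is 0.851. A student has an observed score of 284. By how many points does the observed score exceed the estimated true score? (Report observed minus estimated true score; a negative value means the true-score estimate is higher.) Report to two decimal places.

-32.72

T̂ = 0.851(284) + 0.149(503.6) = 241.684 + 75.0364 = 316.7204 → 316.720
X − T̂ = 284 − 316.720 = -32.720 → -32.72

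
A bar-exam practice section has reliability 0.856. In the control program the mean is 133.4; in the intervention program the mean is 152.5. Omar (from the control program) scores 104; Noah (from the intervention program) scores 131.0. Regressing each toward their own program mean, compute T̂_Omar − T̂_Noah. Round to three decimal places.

T̂_Omar = 0.856(104) + 0.144(133.4) = 108.23360
T̂_Noah = 0.856(131.0) + 0.144(152.5) = 134.09600
Difference = 108.23360 − 134.09600 = -25.86240

-25.862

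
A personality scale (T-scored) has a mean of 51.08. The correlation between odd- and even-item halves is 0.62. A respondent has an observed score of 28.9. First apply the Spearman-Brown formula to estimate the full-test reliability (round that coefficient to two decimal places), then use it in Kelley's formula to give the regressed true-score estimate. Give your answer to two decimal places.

34.00

Spearman-Brown: ρ = 2r/(1 + r) = 2(0.62)/(1 + 0.62) = 1.240/1.62 = 0.7654 → 0.77
Regress the observed score toward the mean by the unreliability: T̂ = 0.77·28.9 + 0.23·51.08 = 22.253 + 11.7484 = 34.001.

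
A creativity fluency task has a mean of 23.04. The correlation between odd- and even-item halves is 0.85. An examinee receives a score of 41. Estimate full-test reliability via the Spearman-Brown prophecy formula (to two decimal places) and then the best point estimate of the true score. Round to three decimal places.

39.563

Spearman-Brown: ρ = 2r/(1 + r) = 2(0.85)/(1 + 0.85) = 1.700/1.85 = 0.9189 → 0.92
T̂ = ρX + (1 − ρ)μ
  = 0.92 × 41 + 0.08 × 23.04
  = 37.72 + 1.8432
  = 39.5632
  ≈ 39.563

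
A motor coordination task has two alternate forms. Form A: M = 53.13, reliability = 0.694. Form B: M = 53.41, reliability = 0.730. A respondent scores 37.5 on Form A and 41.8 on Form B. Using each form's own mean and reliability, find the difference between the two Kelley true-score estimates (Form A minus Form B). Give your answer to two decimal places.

-2.65

T̂_A = 0.694(37.5) + 0.306(53.13) = 42.2828
T̂_B = 0.730(41.8) + 0.270(53.41) = 44.9347
T̂_A − T̂_B = -2.6519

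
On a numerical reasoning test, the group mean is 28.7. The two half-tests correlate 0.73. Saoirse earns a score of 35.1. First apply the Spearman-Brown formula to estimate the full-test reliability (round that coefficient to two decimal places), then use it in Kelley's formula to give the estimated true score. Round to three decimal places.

34.076

Spearman-Brown: ρ = 2r/(1 + r) = 2(0.73)/(1 + 0.73) = 1.460/1.73 = 0.8439 → 0.84
Kelley's formula gives T̂ = 0.84·35.1 + 0.16·28.7 = 29.484 + 4.592 = 34.0760.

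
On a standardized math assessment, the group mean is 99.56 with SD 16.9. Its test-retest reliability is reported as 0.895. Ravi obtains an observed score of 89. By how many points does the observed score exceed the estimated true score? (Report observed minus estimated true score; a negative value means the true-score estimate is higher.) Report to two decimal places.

-1.11

T̂ = ρX + (1 − ρ)μ
  = 0.895 × 89 + 0.105 × 99.56
  = 79.655 + 10.45380
  = 90.1088
  ≈ 90.109
X − T̂ = 89 − 90.109 = -1.109 → -1.11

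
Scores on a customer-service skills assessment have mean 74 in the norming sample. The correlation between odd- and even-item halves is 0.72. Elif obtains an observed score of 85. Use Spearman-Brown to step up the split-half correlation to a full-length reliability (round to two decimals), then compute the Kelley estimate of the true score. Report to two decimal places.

83.24

Spearman-Brown: ρ = 2r/(1 + r) = 2(0.72)/(1 + 0.72) = 1.440/1.72 = 0.8372 → 0.84
T̂ = ρX + (1 − ρ)μ
  = 0.84 × 85 + 0.16 × 74
  = 71.40 + 11.84
  = 83.240
  ≈ 83.24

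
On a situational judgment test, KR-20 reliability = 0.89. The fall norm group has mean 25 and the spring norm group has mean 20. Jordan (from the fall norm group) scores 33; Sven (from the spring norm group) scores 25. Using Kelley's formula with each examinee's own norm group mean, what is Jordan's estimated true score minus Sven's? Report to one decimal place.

T̂_Jordan = 0.89(33) + 0.11(25) = 32.120
T̂_Sven = 0.89(25) + 0.11(20) = 24.450
Difference = 32.120 − 24.450 = 7.670

7.7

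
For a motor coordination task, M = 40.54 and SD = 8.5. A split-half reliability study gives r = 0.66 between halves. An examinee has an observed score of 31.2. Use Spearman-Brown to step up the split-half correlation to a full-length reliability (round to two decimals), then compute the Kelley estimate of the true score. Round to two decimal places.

33.07

Spearman-Brown: ρ = 2r/(1 + r) = 2(0.66)/(1 + 0.66) = 1.320/1.66 = 0.7952 → 0.80
T̂ = 0.80(31.2) + 0.20(40.54) = 24.960 + 8.1080 = 33.068 → 33.07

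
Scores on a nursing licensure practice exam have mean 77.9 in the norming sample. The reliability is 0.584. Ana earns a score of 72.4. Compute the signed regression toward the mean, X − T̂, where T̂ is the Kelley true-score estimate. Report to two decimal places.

-2.29

T̂ = ρX + (1 − ρ)μ
  = 0.584 × 72.4 + 0.416 × 77.9
  = 42.2816 + 32.4064
  = 74.6880
  ≈ 74.688
X − T̂ = 72.4 − 74.688 = -2.288 → -2.29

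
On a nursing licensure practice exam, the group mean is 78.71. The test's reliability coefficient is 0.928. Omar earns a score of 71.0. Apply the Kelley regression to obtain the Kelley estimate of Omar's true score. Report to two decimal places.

T̂ = 0.928(71.0) + 0.072(78.71) = 65.8880 + 5.66712 = 71.555 → 71.56

71.56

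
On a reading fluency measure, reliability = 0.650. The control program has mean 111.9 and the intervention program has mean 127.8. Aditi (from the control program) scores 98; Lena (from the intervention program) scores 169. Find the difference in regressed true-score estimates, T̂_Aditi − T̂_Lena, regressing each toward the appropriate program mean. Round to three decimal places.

T̂_Aditi = 0.650(98) + 0.350(111.9) = 102.86500
T̂_Lena = 0.650(169) + 0.350(127.8) = 154.58000
Difference = 102.86500 − 154.58000 = -51.71500

-51.715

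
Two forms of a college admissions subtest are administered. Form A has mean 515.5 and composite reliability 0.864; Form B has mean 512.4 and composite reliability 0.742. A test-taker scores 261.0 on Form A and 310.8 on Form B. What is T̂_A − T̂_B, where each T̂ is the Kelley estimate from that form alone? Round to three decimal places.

-67.201

T̂_A = 0.864(261.0) + 0.136(515.5) = 295.61200
T̂_B = 0.742(310.8) + 0.258(512.4) = 362.81280
T̂_A − T̂_B = -67.20080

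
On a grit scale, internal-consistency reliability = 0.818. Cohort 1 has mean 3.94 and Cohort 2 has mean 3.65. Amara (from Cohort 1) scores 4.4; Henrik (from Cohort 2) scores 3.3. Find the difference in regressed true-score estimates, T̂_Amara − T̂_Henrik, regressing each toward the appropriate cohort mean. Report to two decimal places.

T̂_Amara = 0.818(4.4) + 0.182(3.94) = 4.3163
T̂_Henrik = 0.818(3.3) + 0.182(3.65) = 3.3637
Difference = 4.3163 − 3.3637 = 0.9526

0.95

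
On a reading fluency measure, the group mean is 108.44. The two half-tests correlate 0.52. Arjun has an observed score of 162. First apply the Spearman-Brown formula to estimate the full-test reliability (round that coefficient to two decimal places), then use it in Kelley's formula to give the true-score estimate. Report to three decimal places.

144.861

Spearman-Brown: ρ = 2r/(1 + r) = 2(0.52)/(1 + 0.52) = 1.040/1.52 = 0.6842 → 0.68
T̂ = 0.68(162) + 0.32(108.44) = 110.16 + 34.7008 = 144.8608 → 144.861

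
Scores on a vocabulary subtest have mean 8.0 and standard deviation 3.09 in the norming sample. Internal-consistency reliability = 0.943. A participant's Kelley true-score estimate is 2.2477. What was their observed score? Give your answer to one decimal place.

T̂ = ρX + (1 − ρ)μ  ⇒  X = (T̂ − (1 − ρ)μ) / ρ
X = (2.2477 − 0.057 × 8.0) / 0.943 = (2.2477 − 0.4560) / 0.943 = 1.7917 / 0.943 = 1.900

1.9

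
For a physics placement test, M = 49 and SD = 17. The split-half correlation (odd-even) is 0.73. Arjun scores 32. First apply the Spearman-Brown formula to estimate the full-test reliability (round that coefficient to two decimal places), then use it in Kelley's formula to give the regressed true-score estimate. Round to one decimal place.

Spearman-Brown: ρ = 2r/(1 + r) = 2(0.73)/(1 + 0.73) = 1.460/1.73 = 0.8439 → 0.84
T̂ = 0.84(32) + 0.16(49) = 26.88 + 7.84 = 34.72 → 34.7

34.7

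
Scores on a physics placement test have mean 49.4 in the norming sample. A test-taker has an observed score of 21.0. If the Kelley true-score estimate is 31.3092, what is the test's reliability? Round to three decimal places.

0.637

T̂ = ρX + (1 − ρ)μ  ⇒  T̂ − μ = ρ(X − μ)
ρ = (T̂ − μ)/(X − μ) = (31.3092 − 49.4) / (21.0 − 49.4) = -18.0908 / -28.4 = 0.63700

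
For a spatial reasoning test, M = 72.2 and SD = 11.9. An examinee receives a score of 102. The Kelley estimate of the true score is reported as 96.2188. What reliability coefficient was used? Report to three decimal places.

T̂ = ρX + (1 − ρ)μ  ⇒  T̂ − μ = ρ(X − μ)
ρ = (T̂ − μ)/(X − μ) = (96.2188 − 72.2) / (102 − 72.2) = 24.0188 / 29.8 = 0.80600

0.806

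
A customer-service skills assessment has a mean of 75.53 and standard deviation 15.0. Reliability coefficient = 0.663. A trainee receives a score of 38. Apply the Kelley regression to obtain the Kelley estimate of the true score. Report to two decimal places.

Weight the observed score by reliability and the mean by (1 − reliability): T̂ = 0.663·38 + 0.337·75.53 = 25.194 + 25.45361 = 50.648.

50.65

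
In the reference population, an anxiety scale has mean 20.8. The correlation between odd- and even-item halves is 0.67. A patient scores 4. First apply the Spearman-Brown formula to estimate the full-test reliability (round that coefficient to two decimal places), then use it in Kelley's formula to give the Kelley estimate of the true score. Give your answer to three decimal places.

Spearman-Brown: ρ = 2r/(1 + r) = 2(0.67)/(1 + 0.67) = 1.340/1.67 = 0.8024 → 0.80
T̂ = ρX + (1 − ρ)μ
  = 0.80 × 4 + 0.20 × 20.8
  = 3.20 + 4.160
  = 7.3600
  ≈ 7.360

7.360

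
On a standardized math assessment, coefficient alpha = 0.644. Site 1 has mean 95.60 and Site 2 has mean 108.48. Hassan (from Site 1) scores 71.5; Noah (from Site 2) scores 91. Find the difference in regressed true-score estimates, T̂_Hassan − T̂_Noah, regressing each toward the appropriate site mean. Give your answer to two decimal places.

T̂_Hassan = 0.644(71.5) + 0.356(95.60) = 80.0796
T̂_Noah = 0.644(91) + 0.356(108.48) = 97.2229
Difference = 80.0796 − 97.2229 = -17.1433

-17.14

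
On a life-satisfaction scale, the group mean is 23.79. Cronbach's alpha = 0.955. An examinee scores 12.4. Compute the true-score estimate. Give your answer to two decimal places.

12.91

Weight the observed score by reliability and the mean by (1 − reliability): T̂ = 0.955·12.4 + 0.045·23.79 = 11.8420 + 1.07055 = 12.913.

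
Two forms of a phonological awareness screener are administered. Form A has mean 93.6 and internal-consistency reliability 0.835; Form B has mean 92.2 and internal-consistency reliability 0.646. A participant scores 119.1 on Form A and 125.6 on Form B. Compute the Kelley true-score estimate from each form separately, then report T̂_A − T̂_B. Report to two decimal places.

T̂_A = 0.835(119.1) + 0.165(93.6) = 114.8925
T̂_B = 0.646(125.6) + 0.354(92.2) = 113.7764
T̂_A − T̂_B = 1.1161

1.12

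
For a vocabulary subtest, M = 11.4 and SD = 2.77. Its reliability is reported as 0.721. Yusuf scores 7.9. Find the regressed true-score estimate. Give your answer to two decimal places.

Weight the observed score by reliability and the mean by (1 − reliability): T̂ = 0.721·7.9 + 0.279·11.4 = 5.6959 + 3.1806 = 8.877.

8.88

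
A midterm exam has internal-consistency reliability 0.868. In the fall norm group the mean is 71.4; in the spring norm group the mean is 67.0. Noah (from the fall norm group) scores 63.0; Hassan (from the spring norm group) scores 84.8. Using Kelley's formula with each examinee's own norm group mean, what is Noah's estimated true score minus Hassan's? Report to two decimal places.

-18.34

T̂_Noah = 0.868(63.0) + 0.132(71.4) = 64.1088
T̂_Hassan = 0.868(84.8) + 0.132(67.0) = 82.4504
Difference = 64.1088 − 82.4504 = -18.3416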